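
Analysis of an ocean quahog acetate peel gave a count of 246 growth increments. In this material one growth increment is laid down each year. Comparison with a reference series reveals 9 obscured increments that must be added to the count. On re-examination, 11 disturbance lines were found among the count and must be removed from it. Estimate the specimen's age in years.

True growth increment count = 246 − 11 + 9 = 244.
With a one-to-one growth increment periodicity this is 244 years.

244 yr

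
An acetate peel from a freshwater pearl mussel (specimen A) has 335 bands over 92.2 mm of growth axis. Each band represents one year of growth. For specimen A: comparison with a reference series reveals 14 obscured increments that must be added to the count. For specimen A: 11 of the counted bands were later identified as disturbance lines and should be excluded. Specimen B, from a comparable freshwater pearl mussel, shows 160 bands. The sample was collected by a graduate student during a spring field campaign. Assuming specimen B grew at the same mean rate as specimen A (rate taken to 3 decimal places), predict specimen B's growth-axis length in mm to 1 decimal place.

43.7 mm

Specimen A: after corrections the count is 335 − 11 + 14 = 338 bands.
A: Extension rate ≈ 92.2 / 338 = 0.273 mm per year.
Length of B = 0.273 × 160 = 43.7 mm.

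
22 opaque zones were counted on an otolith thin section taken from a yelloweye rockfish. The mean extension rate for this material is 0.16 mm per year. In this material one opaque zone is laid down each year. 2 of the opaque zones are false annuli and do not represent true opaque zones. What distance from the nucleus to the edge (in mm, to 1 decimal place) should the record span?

Correcting the raw count gives 22 − 2 = 20 true opaque zones.
Predicted length = 0.16 mm/year × 20 years = 3.2 mm.

3.2 mm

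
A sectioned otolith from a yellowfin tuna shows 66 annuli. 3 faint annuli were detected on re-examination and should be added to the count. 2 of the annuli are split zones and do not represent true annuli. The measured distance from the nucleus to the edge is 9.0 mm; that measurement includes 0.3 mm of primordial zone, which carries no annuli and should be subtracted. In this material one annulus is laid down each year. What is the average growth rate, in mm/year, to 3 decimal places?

After corrections the count is 66 − 2 + 3 = 67 annuli.
Net length = 9.0 − 0.3 = 8.7 mm.
Extension rate ≈ 8.7 / 67 = 0.130 mm/year.

0.130 mm/year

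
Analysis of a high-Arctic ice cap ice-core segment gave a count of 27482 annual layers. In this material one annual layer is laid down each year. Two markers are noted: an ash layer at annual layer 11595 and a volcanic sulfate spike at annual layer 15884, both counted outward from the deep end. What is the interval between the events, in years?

The two markers are separated by 15884 − 11595 = 4289 annual layers.
At one annual layer per year, 4289 years elapsed between them.

4289 years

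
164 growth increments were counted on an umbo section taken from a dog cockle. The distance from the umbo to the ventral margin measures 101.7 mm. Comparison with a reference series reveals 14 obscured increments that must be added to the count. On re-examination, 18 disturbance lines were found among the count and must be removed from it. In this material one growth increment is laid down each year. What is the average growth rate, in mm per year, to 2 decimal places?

Adjusted count: 164 − 18 + 14 = 160 growth increments.
Mean rate = 101.7 mm / 160 years ≈ 0.64 mm per year.

0.64 mm per year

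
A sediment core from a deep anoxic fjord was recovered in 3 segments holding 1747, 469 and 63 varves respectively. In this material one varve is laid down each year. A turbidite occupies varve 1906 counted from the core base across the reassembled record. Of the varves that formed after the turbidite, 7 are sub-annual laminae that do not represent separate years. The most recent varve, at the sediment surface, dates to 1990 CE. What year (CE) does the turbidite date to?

1624 CE

Total varves = 1747 + 469 + 63 = 2279.
The turbidite sits at varve 1906 from the core base, so 2279 − 1906 = 373 varves formed after it.
Excluding 7 false varves: 373 − 7 = 366.
The varve at the sediment surface is 1990 CE, so the turbidite dates to 1990 − 366 = 1624 CE.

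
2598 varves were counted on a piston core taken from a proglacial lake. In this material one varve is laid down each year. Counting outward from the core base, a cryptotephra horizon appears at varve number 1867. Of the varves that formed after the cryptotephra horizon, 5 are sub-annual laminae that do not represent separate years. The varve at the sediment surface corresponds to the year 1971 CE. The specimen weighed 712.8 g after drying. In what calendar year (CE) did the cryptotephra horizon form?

1245 CE

2598 − 1867 = 731 varves lie beyond the cryptotephra horizon toward the sediment surface.
Excluding 5 false varves: 731 − 5 = 726.
Counting back 726 years from 1971 CE places the cryptotephra horizon in 1971 − 726 = 1245 CE.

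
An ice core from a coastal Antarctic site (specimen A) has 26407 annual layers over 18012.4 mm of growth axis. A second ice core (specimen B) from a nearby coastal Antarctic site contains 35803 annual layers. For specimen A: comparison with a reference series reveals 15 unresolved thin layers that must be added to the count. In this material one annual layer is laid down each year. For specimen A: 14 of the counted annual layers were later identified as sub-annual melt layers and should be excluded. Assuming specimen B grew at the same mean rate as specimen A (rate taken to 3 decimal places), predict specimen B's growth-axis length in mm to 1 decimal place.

24417.6 mm

Specimen A: adjusted count: 26407 − 14 + 15 = 26408 annual layers.
A: Extension rate ≈ 18012.4 / 26408 = 0.682 mm per year.
For B, 0.682 mm/year × 35803 years = 24417.6 mm.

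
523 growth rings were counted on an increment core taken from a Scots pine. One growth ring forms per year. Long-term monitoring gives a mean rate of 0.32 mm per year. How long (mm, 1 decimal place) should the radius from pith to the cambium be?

The record spans 523 years at 0.32 mm per year.
Predicted length = 0.32 mm/year × 523 years = 167.4 mm.

167.4 mm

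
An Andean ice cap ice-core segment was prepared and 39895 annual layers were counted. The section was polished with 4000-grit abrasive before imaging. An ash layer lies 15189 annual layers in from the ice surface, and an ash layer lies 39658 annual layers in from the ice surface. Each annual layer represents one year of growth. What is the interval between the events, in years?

24469 years

Separation: 39658 − 15189 = 24469 annual layers.
One annual layer per year makes the interval 24469 years.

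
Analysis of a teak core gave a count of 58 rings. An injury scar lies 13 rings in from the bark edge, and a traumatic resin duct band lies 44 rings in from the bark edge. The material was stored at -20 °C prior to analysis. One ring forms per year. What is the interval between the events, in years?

Separation: 44 − 13 = 31 rings.
That is 31 years at one ring per year.

31 years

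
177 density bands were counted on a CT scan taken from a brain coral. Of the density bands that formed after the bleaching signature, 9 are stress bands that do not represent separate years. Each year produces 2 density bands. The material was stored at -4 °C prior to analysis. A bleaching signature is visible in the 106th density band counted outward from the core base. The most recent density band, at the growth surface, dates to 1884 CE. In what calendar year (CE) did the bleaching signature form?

1853 CE

177 − 106 = 71 density bands lie beyond the bleaching signature toward the growth surface.
Removing the 9 false density bands leaves 71 − 9 = 62 true density bands beyond the bleaching signature.
62 density bands at 2 per year is 62 / 2 = 31 years.
1884 − 31 = 1853 CE.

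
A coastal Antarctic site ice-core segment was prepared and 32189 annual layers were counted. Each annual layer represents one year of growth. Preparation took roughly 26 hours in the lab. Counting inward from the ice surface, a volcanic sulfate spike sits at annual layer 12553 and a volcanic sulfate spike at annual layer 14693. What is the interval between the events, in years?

2140 yr

14693 − 12553 = 2140 annual layers lie between the two events.
One annual layer per year makes the interval 2140 years.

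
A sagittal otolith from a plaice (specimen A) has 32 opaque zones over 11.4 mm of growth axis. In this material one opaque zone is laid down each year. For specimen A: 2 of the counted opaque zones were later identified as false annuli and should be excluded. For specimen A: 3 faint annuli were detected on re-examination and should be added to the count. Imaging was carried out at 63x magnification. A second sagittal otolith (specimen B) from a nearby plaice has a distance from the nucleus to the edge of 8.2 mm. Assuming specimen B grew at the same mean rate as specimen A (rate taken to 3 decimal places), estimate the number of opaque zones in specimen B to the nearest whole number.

24 opaque zones

Specimen A: after corrections the count is 32 − 2 + 3 = 33 opaque zones.
A: Extension rate ≈ 11.4 / 33 = 0.345 mm/year.
B spans 8.2 / 0.345 = 23.77 years ≈ 24 opaque zones.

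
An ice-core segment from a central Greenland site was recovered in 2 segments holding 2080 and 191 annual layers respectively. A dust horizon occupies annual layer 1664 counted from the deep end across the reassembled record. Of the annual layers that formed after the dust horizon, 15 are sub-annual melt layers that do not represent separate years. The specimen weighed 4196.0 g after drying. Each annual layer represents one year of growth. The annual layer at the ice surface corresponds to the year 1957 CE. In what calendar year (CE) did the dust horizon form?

Total annual layers = 2080 + 191 = 2271.
Between annual layer 1664 and the ice surface there are 2271 − 1664 = 607 annual layers.
607 − 15 false = 592 true annual layers after the dust horizon.
1957 − 592 = 1365 CE.

1365 CE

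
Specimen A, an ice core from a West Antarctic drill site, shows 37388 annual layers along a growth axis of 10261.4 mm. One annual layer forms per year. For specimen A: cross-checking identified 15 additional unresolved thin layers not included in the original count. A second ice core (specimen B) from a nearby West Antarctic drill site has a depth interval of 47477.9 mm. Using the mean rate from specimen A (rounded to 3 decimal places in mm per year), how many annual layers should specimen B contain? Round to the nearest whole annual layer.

173277 annual layers

Specimen A: correcting the raw count gives 37388 + 15 = 37403 true annual layers.
A: 10261.4 mm over 37403 years gives 10261.4 / 37403 ≈ 0.274 mm per year.
For B, 47477.9 / 0.274 = 173277.01 years ≈ 173277 annual layers.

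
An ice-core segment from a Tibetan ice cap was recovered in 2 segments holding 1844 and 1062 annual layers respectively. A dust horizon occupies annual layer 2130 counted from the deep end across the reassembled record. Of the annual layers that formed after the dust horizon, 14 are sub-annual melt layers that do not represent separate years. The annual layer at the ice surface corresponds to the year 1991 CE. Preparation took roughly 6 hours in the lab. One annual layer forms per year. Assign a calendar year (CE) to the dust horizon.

Total annual layers = 1844 + 1062 = 2906.
Between annual layer 2130 and the ice surface there are 2906 − 2130 = 776 annual layers.
Excluding 14 false annual layers: 776 − 14 = 762.
The annual layer at the ice surface is 1991 CE, so the dust horizon dates to 1991 − 762 = 1229 CE.

1229 CE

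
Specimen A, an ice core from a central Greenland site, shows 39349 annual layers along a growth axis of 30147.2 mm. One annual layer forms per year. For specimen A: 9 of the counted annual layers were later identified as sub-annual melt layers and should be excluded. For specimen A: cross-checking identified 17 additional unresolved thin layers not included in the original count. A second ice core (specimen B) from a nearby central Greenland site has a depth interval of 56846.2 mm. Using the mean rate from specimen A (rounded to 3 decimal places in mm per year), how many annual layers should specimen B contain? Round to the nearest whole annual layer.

74212 annual layers

Specimen A: correcting the raw count gives 39349 − 9 + 17 = 39357 true annual layers.
A: Mean rate = 30147.2 mm / 39357 years ≈ 0.766 mm/year.
Specimen B: 56846.2 mm / 0.766 mm per year = 74211.75 years ≈ 74212 annual layers.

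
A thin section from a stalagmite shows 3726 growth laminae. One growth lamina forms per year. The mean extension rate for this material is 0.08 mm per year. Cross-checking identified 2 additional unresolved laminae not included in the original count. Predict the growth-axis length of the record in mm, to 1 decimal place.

298.2 mm

After corrections the count is 3726 + 2 = 3728 growth laminae.
3728 years at 0.08 mm/year gives 0.08 × 3728 = 298.2 mm.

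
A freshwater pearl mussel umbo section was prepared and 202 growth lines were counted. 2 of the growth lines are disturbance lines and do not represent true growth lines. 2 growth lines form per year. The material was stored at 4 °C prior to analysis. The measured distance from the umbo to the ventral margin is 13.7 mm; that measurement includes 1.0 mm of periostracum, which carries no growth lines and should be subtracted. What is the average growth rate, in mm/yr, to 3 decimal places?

0.127 mm/yr

Correcting the raw count gives 202 − 2 = 200 true growth lines.
200 growth lines at 2 per year is 200 / 2 = 100 years.
Net length = 13.7 − 1.0 = 12.7 mm.
Mean rate = 12.7 mm / 100 years ≈ 0.127 mm/yr.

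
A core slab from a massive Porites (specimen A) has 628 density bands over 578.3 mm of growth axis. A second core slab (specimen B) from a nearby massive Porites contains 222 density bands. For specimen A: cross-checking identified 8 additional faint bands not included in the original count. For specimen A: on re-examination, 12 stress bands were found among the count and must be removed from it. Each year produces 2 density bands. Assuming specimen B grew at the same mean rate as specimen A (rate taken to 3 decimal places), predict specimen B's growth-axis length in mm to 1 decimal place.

205.8 mm

Specimen A: after corrections the count is 628 − 12 + 8 = 624 density bands.
Specimen A: 624 density bands at 2 per year is 624 / 2 = 312 years.
A: Extension rate ≈ 578.3 / 312 = 1.854 mm/yr.
Specimen B: dividing by 2 density bands per year: 222 / 2 = 111 years. B's length ≈ 1.854 × 111 = 205.8 mm.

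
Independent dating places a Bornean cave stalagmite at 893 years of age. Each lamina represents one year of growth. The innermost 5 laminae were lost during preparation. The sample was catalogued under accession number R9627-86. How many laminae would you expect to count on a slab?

888 laminae

At one lamina per year, 893 years correspond to 893 laminae.
Less the 5 uncaptured laminae: 893 − 5 = 888.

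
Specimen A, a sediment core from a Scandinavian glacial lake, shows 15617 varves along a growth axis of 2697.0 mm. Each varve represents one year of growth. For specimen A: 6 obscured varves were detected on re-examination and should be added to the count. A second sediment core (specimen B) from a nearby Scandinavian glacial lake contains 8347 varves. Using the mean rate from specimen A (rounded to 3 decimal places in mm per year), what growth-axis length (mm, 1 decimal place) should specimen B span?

Specimen A: adjusted count: 15617 + 6 = 15623 varves.
A: Extension rate ≈ 2697.0 / 15623 = 0.173 mm/year.
Length of B = 0.173 × 8347 = 1444.0 mm.

1444.0 mm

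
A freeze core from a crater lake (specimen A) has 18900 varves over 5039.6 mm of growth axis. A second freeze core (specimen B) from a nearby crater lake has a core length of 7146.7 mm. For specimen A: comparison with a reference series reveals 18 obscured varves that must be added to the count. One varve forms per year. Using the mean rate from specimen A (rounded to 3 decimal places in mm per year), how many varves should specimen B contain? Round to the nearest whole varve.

Specimen A: true varve count = 18900 + 18 = 18918.
A: Mean rate = 5039.6 mm / 18918 years ≈ 0.266 mm/yr.
B spans 7146.7 / 0.266 = 26867.29 years ≈ 26867 varves.

26867 varves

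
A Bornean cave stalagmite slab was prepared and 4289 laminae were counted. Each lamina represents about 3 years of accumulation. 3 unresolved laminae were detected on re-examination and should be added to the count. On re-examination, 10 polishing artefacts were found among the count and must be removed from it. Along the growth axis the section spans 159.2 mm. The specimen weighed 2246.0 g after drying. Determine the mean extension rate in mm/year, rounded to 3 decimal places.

0.012 mm/year

After corrections the count is 4289 − 10 + 3 = 4282 laminae.
4282 laminae at 3 years each span 4282 × 3 = 12846 years.
Mean rate = 159.2 mm / 12846 years ≈ 0.012 mm/year.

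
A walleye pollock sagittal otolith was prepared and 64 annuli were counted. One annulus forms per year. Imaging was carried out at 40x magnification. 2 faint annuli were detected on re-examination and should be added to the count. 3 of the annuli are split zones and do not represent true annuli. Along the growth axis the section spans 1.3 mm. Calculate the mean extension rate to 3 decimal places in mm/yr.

Correcting the raw count gives 64 − 3 + 2 = 63 true annuli.
Mean rate = 1.3 mm / 63 years ≈ 0.021 mm/yr.

0.021 mm/yr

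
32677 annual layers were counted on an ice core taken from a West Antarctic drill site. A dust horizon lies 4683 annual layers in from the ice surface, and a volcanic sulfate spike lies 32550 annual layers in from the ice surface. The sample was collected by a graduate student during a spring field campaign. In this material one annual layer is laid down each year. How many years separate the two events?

The two markers are separated by 32550 − 4683 = 27867 annual layers.
That is 27867 years at one annual layer per year.

27867 years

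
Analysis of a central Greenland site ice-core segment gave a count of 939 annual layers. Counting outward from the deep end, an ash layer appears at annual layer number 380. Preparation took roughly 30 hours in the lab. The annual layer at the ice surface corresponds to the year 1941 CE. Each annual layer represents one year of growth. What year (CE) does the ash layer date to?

1382 CE

Between annual layer 380 and the ice surface there are 939 − 380 = 559 annual layers.
The annual layer at the ice surface is 1941 CE, so the ash layer dates to 1941 − 559 = 1382 CE.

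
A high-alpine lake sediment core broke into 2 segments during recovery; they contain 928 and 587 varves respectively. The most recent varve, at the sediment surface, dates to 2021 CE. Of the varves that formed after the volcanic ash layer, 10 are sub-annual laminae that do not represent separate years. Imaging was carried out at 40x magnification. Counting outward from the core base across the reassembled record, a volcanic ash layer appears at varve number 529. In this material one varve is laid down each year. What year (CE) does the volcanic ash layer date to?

1045 CE

Total varves = 928 + 587 = 1515.
1515 − 529 = 986 varves lie beyond the volcanic ash layer toward the sediment surface.
Excluding 10 false varves: 986 − 10 = 976.
The varve at the sediment surface is 2021 CE, so the volcanic ash layer dates to 2021 − 976 = 1045 CE.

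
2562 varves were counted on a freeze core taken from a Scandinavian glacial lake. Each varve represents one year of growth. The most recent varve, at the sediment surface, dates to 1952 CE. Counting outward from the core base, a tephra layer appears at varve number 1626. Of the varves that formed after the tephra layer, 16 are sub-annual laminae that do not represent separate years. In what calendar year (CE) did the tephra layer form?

The tephra layer sits at varve 1626 from the core base, so 2562 − 1626 = 936 varves formed after it.
Excluding 16 false varves: 936 − 16 = 920.
The varve at the sediment surface is 1952 CE, so the tephra layer dates to 1952 − 920 = 1032 CE.

1032 CE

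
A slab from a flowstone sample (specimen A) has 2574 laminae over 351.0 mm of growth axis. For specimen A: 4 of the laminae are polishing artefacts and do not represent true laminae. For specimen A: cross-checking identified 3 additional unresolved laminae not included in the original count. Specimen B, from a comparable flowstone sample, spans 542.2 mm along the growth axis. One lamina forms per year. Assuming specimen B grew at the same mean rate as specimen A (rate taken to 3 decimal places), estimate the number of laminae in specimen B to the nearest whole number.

3987 laminae

Specimen A: true lamina count = 2574 − 4 + 3 = 2573.
A: 351.0 mm over 2573 years gives 351.0 / 2573 ≈ 0.136 mm/yr.
Specimen B: 542.2 mm / 0.136 mm per year = 3986.76 years ≈ 3987 laminae.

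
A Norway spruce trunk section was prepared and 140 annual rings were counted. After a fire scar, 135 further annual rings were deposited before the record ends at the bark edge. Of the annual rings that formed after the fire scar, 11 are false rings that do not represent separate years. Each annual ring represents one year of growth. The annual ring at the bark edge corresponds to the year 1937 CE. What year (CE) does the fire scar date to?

135 annual rings formed after the fire scar.
Excluding 11 false annual rings: 135 − 11 = 124.
1937 − 124 = 1813 CE.

1813 CE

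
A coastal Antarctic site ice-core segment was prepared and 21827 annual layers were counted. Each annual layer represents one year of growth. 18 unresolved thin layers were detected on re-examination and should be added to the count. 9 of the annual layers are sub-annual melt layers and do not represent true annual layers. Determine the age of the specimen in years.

Correcting the raw count gives 21827 − 9 + 18 = 21836 true annual layers.
At one annual layer per year, that is 21836 years.

21836 yr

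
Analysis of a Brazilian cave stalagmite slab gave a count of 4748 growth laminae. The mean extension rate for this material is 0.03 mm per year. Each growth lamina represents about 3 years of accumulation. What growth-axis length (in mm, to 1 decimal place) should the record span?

4748 growth laminae at 3 years each span 4748 × 3 = 14244 years.
Predicted length = 0.03 mm/year × 14244 years = 427.3 mm.

427.3 mm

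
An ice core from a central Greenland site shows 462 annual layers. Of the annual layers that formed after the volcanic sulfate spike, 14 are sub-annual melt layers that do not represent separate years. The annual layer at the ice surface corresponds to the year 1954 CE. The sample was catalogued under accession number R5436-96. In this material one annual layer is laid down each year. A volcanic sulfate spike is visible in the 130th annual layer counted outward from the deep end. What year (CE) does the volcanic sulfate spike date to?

1636 CE

462 − 130 = 332 annual layers lie beyond the volcanic sulfate spike toward the ice surface.
Excluding 14 false annual layers: 332 − 14 = 318.
1954 − 318 = 1636 CE.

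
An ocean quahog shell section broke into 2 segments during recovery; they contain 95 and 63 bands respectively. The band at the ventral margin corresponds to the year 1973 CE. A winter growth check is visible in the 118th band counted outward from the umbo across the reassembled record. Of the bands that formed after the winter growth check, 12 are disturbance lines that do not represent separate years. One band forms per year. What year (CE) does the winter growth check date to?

1945 CE

Total bands = 95 + 63 = 158.
158 − 118 = 40 bands lie beyond the winter growth check toward the ventral margin.
Removing the 12 false bands leaves 40 − 12 = 28 true bands beyond the winter growth check.
The band at the ventral margin is 1973 CE, so the winter growth check dates to 1973 − 28 = 1945 CE.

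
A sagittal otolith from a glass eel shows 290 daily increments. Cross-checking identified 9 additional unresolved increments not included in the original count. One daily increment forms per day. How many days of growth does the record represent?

299 days

After corrections the count is 290 + 9 = 299 daily increments.
With a one-to-one daily increment periodicity this is 299 days.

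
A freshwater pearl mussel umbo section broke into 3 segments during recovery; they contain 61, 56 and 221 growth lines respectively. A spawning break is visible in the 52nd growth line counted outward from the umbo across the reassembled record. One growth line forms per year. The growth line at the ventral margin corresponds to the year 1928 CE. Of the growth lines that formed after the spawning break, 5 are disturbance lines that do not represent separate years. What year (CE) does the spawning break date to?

Total growth lines = 61 + 56 + 221 = 338.
Between growth line 52 and the ventral margin there are 338 − 52 = 286 growth lines.
Excluding 5 false growth lines: 286 − 5 = 281.
1928 − 281 = 1647 CE.

1647 CE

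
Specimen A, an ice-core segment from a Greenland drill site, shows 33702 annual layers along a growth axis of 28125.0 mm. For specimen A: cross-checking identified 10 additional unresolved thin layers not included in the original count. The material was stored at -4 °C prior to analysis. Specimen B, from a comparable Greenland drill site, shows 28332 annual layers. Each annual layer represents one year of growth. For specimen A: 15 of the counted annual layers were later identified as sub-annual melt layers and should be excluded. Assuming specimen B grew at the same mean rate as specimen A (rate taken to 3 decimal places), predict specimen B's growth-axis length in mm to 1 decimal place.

23657.2 mm

Specimen A: after corrections the count is 33702 − 15 + 10 = 33697 annual layers.
A: Mean rate = 28125.0 mm / 33697 years ≈ 0.835 mm/year.
For B, 0.835 mm/year × 28332 years = 23657.2 mm.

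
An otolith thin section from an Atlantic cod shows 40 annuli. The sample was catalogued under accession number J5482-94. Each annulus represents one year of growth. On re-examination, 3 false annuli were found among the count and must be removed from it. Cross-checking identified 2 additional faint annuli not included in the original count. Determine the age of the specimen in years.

39 yr

True annulus count = 40 − 3 + 2 = 39.
With a one-to-one annulus periodicity this is 39 years.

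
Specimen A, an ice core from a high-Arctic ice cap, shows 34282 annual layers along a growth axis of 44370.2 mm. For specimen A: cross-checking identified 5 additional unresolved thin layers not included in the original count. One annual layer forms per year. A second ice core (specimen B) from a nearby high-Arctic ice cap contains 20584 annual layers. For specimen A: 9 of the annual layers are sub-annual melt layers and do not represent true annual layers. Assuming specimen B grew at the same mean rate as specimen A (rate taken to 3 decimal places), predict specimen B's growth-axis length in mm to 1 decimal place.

Specimen A: correcting the raw count gives 34282 − 9 + 5 = 34278 true annual layers.
A: Extension rate ≈ 44370.2 / 34278 = 1.294 mm/yr.
Length of B = 1.294 × 20584 = 26635.7 mm.

26635.7 mm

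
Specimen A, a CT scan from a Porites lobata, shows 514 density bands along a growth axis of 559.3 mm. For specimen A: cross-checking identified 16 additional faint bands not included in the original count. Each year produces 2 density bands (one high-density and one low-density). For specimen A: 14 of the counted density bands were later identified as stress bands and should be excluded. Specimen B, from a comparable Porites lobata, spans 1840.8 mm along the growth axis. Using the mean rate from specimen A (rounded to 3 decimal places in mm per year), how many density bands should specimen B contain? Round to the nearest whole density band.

Specimen A: adjusted count: 514 − 14 + 16 = 516 density bands.
Specimen A: dividing by 2 density bands per year: 516 / 2 = 258 years.
A: Mean rate = 559.3 mm / 258 years ≈ 2.168 mm per year.
Specimen B: 1840.8 mm / 2.168 mm per year = 849.08 years; at 2 density bands per year that is 849.08 × 2 ≈ 1698 density bands.

1698 density bands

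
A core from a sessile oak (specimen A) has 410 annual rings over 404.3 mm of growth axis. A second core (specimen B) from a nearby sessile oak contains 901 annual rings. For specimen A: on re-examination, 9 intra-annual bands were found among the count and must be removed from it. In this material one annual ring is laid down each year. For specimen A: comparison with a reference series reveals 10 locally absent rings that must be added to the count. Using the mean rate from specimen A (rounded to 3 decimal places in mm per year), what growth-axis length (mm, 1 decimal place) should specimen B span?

Specimen A: after corrections the count is 410 − 9 + 10 = 411 annual rings.
A: 404.3 mm over 411 years gives 404.3 / 411 ≈ 0.984 mm/year.
B's length ≈ 0.984 × 901 = 886.6 mm.

886.6 mm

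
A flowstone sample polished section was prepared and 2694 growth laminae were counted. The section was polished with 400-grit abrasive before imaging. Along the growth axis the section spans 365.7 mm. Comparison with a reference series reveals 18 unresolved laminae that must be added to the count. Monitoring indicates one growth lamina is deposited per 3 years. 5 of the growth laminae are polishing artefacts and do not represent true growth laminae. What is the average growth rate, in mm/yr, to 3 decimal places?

0.045 mm/yr

Correcting the raw count gives 2694 − 5 + 18 = 2707 true growth laminae.
2707 growth laminae at 3 years each span 2707 × 3 = 8121 years.
365.7 mm over 8121 years gives 365.7 / 8121 ≈ 0.045 mm/yr.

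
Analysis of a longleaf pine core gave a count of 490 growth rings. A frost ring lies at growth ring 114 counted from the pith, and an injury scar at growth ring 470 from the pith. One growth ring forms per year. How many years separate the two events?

The two markers are separated by 470 − 114 = 356 growth rings.
At one growth ring per year, 356 years elapsed between them.

356 years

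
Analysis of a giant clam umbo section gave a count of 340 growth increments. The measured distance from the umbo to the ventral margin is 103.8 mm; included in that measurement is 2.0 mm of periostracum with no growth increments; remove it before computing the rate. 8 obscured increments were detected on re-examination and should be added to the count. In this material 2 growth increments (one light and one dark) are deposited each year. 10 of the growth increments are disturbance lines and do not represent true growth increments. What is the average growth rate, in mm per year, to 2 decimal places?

Correcting the raw count gives 340 − 10 + 8 = 338 true growth increments.
With 2 growth increments per year, 338 / 2 = 169 years.
Net length = 103.8 − 2.0 = 101.8 mm.
101.8 mm over 169 years gives 101.8 / 169 ≈ 0.60 mm per year.

0.60 mm per year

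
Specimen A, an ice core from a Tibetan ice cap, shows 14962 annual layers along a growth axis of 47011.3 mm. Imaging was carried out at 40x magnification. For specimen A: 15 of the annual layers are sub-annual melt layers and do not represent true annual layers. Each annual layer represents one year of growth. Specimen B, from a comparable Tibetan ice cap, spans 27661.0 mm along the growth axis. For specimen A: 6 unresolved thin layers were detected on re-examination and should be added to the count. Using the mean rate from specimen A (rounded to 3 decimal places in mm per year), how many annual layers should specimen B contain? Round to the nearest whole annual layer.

Specimen A: adjusted count: 14962 − 15 + 6 = 14953 annual layers.
A: 47011.3 mm over 14953 years gives 47011.3 / 14953 ≈ 3.144 mm/year.
Specimen B: 27661.0 mm / 3.144 mm per year = 8798.03 years ≈ 8798 annual layers.

8798 annual layers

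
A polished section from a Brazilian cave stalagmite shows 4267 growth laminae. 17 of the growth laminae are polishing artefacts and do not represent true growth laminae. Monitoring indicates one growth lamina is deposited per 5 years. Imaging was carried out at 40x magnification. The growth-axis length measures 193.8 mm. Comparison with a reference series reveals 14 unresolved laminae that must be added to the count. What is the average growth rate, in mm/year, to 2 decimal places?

After corrections the count is 4267 − 17 + 14 = 4264 growth laminae.
4264 growth laminae at 5 years each span 4264 × 5 = 21320 years.
193.8 mm over 21320 years gives 193.8 / 21320 ≈ 0.01 mm/year.

0.01 mm/year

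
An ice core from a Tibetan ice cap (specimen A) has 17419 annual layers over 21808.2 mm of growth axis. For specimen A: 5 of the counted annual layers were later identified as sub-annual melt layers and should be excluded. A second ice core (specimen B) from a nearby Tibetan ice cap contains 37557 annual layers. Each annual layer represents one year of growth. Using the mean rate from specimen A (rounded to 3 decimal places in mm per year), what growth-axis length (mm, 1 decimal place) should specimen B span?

Specimen A: adjusted count: 17419 − 5 = 17414 annual layers.
A: Mean rate = 21808.2 mm / 17414 years ≈ 1.252 mm/year.
Length of B = 1.252 × 37557 = 47021.4 mm.

47021.4 mm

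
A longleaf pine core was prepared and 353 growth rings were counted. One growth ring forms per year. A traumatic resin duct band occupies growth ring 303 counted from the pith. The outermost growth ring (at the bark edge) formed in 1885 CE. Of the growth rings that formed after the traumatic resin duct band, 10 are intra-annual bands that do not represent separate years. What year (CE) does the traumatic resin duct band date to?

353 − 303 = 50 growth rings lie beyond the traumatic resin duct band toward the bark edge.
50 − 10 false = 40 true growth rings after the traumatic resin duct band.
1885 − 40 = 1845 CE.

1845 CE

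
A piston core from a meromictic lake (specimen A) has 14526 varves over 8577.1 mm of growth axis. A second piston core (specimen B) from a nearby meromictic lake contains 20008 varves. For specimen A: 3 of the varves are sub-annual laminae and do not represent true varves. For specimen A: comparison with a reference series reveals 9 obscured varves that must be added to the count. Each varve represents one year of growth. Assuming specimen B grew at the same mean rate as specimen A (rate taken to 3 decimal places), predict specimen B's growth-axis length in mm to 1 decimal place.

Specimen A: correcting the raw count gives 14526 − 3 + 9 = 14532 true varves.
A: Mean rate = 8577.1 mm / 14532 years ≈ 0.590 mm per year.
B's length ≈ 0.590 × 20008 = 11804.7 mm.

11804.7 mm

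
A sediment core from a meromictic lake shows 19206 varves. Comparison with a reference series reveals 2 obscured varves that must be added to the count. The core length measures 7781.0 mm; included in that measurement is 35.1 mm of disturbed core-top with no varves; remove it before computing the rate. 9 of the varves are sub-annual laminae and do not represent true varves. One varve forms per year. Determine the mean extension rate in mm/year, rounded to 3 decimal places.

True varve count = 19206 − 9 + 2 = 19199.
The growth record spans 7781.0 − 35.1 = 7745.9 mm.
Mean rate = 7745.9 mm / 19199 years ≈ 0.403 mm/year.

0.403 mm/year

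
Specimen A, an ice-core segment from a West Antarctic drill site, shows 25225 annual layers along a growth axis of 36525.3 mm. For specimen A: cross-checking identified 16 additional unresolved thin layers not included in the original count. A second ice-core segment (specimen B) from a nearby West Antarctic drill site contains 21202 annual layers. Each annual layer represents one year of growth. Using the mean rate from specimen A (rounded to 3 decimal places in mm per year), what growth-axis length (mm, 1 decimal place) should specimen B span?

Specimen A: true annual layer count = 25225 + 16 = 25241.
A: 36525.3 mm over 25241 years gives 36525.3 / 25241 ≈ 1.447 mm per year.
For B, 1.447 mm/year × 21202 years = 30679.3 mm.

30679.3 mm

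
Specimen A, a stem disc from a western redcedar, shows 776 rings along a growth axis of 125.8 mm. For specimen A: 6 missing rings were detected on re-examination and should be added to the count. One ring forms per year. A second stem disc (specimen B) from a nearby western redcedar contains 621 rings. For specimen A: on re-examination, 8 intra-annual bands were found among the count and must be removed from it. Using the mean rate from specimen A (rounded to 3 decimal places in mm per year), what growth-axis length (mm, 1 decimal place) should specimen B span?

101.2 mm

Specimen A: true ring count = 776 − 8 + 6 = 774.
A: 125.8 mm over 774 years gives 125.8 / 774 ≈ 0.163 mm/yr.
Length of B = 0.163 × 621 = 101.2 mm.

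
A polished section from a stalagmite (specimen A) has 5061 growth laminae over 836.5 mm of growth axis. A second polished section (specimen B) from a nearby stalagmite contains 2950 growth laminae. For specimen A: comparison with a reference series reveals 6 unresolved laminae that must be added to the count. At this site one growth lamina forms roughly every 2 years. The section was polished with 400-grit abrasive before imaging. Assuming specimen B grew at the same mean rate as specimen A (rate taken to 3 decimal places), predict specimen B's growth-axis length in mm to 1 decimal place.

489.7 mm

Specimen A: after corrections the count is 5061 + 6 = 5067 growth laminae.
Specimen A: multiplying by 2 years per growth lamina: 5067 × 2 = 10134 years.
A: Extension rate ≈ 836.5 / 10134 = 0.083 mm per year.
Specimen B: 2950 growth laminae at 2 years each span 2950 × 2 = 5900 years. For B, 0.083 mm/year × 5900 years = 489.7 mm.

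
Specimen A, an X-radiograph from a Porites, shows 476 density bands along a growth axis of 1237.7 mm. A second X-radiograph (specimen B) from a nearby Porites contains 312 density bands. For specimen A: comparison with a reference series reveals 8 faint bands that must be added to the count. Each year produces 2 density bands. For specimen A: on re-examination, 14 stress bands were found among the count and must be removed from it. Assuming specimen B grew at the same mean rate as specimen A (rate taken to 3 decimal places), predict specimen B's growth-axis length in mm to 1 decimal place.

Specimen A: adjusted count: 476 − 14 + 8 = 470 density bands.
Specimen A: with 2 density bands per year, 470 / 2 = 235 years.
A: Mean rate = 1237.7 mm / 235 years ≈ 5.267 mm/yr.
Specimen B: dividing by 2 density bands per year: 312 / 2 = 156 years. For B, 5.267 mm/year × 156 years = 821.7 mm.

821.7 mm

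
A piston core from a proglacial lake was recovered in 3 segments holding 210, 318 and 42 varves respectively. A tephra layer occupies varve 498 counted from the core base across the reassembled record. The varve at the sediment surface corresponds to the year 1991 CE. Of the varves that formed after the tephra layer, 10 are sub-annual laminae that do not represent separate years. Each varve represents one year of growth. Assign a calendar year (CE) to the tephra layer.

Total varves = 210 + 318 + 42 = 570.
Between varve 498 and the sediment surface there are 570 − 498 = 72 varves.
72 − 10 false = 62 true varves after the tephra layer.
Counting back 62 years from 1991 CE places the tephra layer in 1991 − 62 = 1929 CE.

1929 CE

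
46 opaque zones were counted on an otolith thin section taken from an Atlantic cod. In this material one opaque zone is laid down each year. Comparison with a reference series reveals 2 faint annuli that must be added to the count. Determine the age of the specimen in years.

True opaque zone count = 46 + 2 = 48.
One opaque zone per year makes the duration 48 years.

48 years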